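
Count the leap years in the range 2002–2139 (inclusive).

33

Years divisible by 4: 2004, 2008, …, 2136 — 34 in all.
Of these, 2100 is divisible by 100 but not 400, so not leap.
Leap years: 34 − 1 = 33.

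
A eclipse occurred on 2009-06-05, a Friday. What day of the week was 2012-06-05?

Day-of-year of June 5, 2009: 156.
Day-of-year of June 5, 2012: 157.
2009 has 365 days, so 365 − 156 = 209 days remain in 2009.
Full years: 2010: 365; 2011: 365. Sum = 730.
Total: 209 + 730 + 157 = 1096 days.
1096 mod 7 = 4, so 4 days after Friday is Tuesday.

Tuesday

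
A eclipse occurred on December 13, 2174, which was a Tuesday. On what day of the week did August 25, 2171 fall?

Count forward from the earlier date (August 25, 2171) to the later (December 13, 2174):
August 25, 2171 → August 25, 2172: 366 days (2172 is a leap year).
August 25, 2172 → August 25, 2173: 365 days.
August 25, 2173 → August 25, 2174: 365 days.
August 2174: 31 − 25 = 6 days remain.
Then September (30), October (31), November (30): 30 + 31 + 30 = 91 days.
December 1–13, 2174: 13 days.
Residual: 110 days.
Total: 1206 days.
1206 mod 7 = 2, so 2 days before Tuesday is Sunday.

Sunday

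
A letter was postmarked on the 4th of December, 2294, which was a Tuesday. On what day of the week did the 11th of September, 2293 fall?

Monday

Count forward from the earlier date (September 11, 2293) to the later (December 4, 2294):
Day-of-year of September 11, 2293: 254.
Day-of-year of December 4, 2294: 338.
2293 has 365 days, so 365 − 254 = 111 days remain in 2293.
Total: 111 + 338 = 449 days.
449 mod 7 = 1, so 1 day before Tuesday is Monday.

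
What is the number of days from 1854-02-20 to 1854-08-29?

February 1854: 28 − 20 = 8 days remain (1854 is not a leap year, so February has 28 days).
Then March (31), April (30), May (31), June (30), July (31): 31 + 30 + 31 + 30 + 31 = 153 days.
August 1–29, 1854: 29 days.
Total: 8 + 153 + 29 = 190 days.

190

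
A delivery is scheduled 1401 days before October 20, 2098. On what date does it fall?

December 19, 2094

Count 1401 days before October 20, 2098:
December 19, 2094 → December 19, 2095: 365 days.
December 19, 2095 → December 19, 2096: 366 days (2096 is a leap year).
December 19, 2096 → December 19, 2097: 365 days.
December 2097: 31 − 19 = 12 days remain.
Then 9 full months totalling 273 days.
October 1–20, 2098: 20 days.
Residual: 305 days.
Total: 1401 days.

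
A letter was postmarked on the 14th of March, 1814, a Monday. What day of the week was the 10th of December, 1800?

Wednesday

Count forward from the earlier date (December 10, 1800) to the later (March 14, 1814):
From December 10, 1800 to December 10, 1813: 13 years, of which 3 contain a Feb 29 — 10×365 + 3×366 = 4748 days.
December 1813: 31 − 10 = 21 days remain.
Then January (31), February 1814 (28): 31 + 28 = 59 days.
March 1–14, 1814: 14 days.
Residual: 94 days.
Total: 4842 days.
4842 mod 7 = 5, so 5 days before Monday is Wednesday.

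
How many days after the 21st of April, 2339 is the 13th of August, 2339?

114

April 2339: 30 − 21 = 9 days remain.
Then May (31), June (30), July (31): 31 + 30 + 31 = 92 days.
August 1–13, 2339: 13 days.
Total: 9 + 92 + 13 = 114 days.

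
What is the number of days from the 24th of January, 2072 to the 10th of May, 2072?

January 2072: 31 − 24 = 7 days remain.
Then February 2072 (29), March (31), April (30): 29 + 31 + 30 = 90 days.
May 1–10, 2072: 10 days.
Total: 7 + 90 + 10 = 107 days.

107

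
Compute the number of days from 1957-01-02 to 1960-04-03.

1187

Day-of-year of January 2, 1957: 2.
Day-of-year of April 3, 1960: 94.
1957 has 365 days, so 365 − 2 = 363 days remain in 1957.
Full years: 1958: 365; 1959: 365. Sum = 730.
Total: 363 + 730 + 94 = 1187 days.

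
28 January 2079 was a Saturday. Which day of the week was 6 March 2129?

From January 28, 2079 to January 28, 2129: 50 years, of which 12 contain a Feb 29 — 38×365 + 12×366 = 18262 days.
(2100 is not a leap year (divisible by 100 but not 400).)
January 2129: 31 − 28 = 3 days remain.
Then February 2129 (28): 28 days.
March 1–6, 2129: 6 days.
Residual: 37 days.
Total: 18299 days.
18299 mod 7 = 1, so 1 day after Saturday is Sunday.

Sunday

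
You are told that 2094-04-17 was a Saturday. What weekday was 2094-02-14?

Count forward from the earlier date (February 14, 2094) to the later (April 17, 2094):
February 2094: 28 − 14 = 14 days remain (2094 is not a leap year, so February has 28 days).
Then March (31): 31 days.
April 1–17, 2094: 17 days.
Total: 14 + 31 + 17 = 62 days.
62 mod 7 = 6, so 6 days before Saturday is Sunday.

Sunday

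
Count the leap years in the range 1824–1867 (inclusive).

11

Years divisible by 4 in [1824, 1867]: 1824, 1828, 1832, 1836, 1840, 1844, 1848, 1852, 1856, 1860, 1864.
No century exceptions apply. Count: 11.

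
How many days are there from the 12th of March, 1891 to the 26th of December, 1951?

22203

From March 12, 1891 to March 12, 1951: 60 years, of which 14 contain a Feb 29 — 46×365 + 14×366 = 21914 days.
(1900 is not a leap year (divisible by 100 but not 400).)
March 1951: 31 − 12 = 19 days remain.
Then April (30), May (31), June (30), July (31), August (31), September (30), October (31), November (30): 30 + 31 + 30 + 31 + 31 + 30 + 31 + 30 = 244 days.
December 1–26, 1951: 26 days.
Residual: 289 days.
Total: 22203 days.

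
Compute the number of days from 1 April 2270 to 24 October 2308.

Day-of-year of April 1, 2270: 91.
Day-of-year of October 24, 2308: 298.
2270 has 365 days, so 365 − 91 = 274 days remain in 2270.
Full years 2271–2307: 29 common + 8 leap = 29×365 + 8×366 = 13513 days.
Total: 274 + 13513 + 298 = 14085 days.

14085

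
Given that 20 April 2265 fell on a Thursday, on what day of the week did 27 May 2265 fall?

Saturday

April 2265: 30 − 20 = 10 days remain.
May 1–27, 2265: 27 days.
Total: 10 + 27 = 37 days.
37 mod 7 = 2, so 2 days after Thursday is Saturday.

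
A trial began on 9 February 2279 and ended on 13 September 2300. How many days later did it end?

From February 9, 2279 to February 9, 2300: 21 years, of which 5 contain a Feb 29 — 16×365 + 5×366 = 7670 days.
February 2300: 28 − 9 = 19 days remain (2300 is not a leap year (divisible by 100 but not 400), so February has 28 days).
Then March (31), April (30), May (31), June (30), July (31), August (31): 31 + 30 + 31 + 30 + 31 + 31 = 184 days.
September 1–13, 2300: 13 days.
Residual: 216 days.
Total: 7886 days.

7886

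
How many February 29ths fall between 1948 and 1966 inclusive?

Years divisible by 4 in [1948, 1966]: 1948, 1952, 1956, 1960, 1964.
No century exceptions apply. Count: 5.

5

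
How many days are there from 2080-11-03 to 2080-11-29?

26

Within November 2080: 29 − 3 = 26 days.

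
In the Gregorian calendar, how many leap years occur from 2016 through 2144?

32

Years divisible by 4: 2016, 2020, …, 2144 — 33 in all.
Of these, 2100 is divisible by 100 but not 400, so not leap.
Leap years: 33 − 1 = 32.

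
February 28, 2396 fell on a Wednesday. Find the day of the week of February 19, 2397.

Day-of-year of February 28, 2396: 59.
Day-of-year of February 19, 2397: 50.
2396 has 366 days, so 366 − 59 = 307 days remain in 2396.
Total: 307 + 50 = 357 days.
357 is a multiple of 7, so February 19, 2397 falls on the same weekday: Wednesday.

Wednesday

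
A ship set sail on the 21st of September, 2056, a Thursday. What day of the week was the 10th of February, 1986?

Monday

Count forward from the earlier date (February 10, 1986) to the later (September 21, 2056):
From February 10, 1986 to February 10, 2056: 70 years, of which 17 contain a Feb 29 — 53×365 + 17×366 = 25567 days.
(2000 is a leap year (divisible by 400).)
February 2056: 29 − 10 = 19 days remain (2056 is a leap year, so February has 29 days).
Then March (31), April (30), May (31), June (30), July (31), August (31): 31 + 30 + 31 + 30 + 31 + 31 = 184 days.
September 1–21, 2056: 21 days.
Residual: 224 days.
Total: 25791 days.
25791 mod 7 = 3, so 3 days before Thursday is Monday.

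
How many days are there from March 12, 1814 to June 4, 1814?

March 1814: 31 − 12 = 19 days remain.
Then April (30), May (31): 30 + 31 = 61 days.
June 1–4, 1814: 4 days.
Total: 19 + 61 + 4 = 84 days.

84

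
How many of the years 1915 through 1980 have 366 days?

Years divisible by 4: 1916, 1920, …, 1980 — 17 in all.
No century exceptions apply. Count: 17.

17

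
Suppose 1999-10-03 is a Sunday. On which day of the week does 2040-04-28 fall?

Day-of-year of October 3, 1999: 276.
Day-of-year of April 28, 2040: 119.
1999 has 365 days, so 365 − 276 = 89 days remain in 1999.
Full years 2000–2039: 30 common + 10 leap = 30×365 + 10×366 = 14610 days.
Total: 89 + 14610 + 119 = 14818 days.
14818 mod 7 = 6, so 6 days after Sunday is Saturday.

Saturday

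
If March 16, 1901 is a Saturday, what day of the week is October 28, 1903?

Day-of-year of March 16, 1901: 75.
Day-of-year of October 28, 1903: 301.
1901 has 365 days, so 365 − 75 = 290 days remain in 1901.
Full years: 1902: 365. Sum = 365.
Total: 290 + 365 + 301 = 956 days.
956 mod 7 = 4, so 4 days after Saturday is Wednesday.

Wednesday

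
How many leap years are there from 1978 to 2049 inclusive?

18

Years divisible by 4: 1980, 1984, …, 2048 — 18 in all.
2000 is divisible by 400, so still leap.
No century exceptions apply. Count: 18.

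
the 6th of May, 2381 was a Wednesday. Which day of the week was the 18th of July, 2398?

Day-of-year of May 6, 2381: 126.
Day-of-year of July 18, 2398: 199.
2381 has 365 days, so 365 − 126 = 239 days remain in 2381.
Full years 2382–2397: 12 common + 4 leap = 12×365 + 4×366 = 5844 days.
Total: 239 + 5844 + 199 = 6282 days.
6282 mod 7 = 3, so 3 days after Wednesday is Saturday.

Saturday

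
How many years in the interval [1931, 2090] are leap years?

Years divisible by 4: 1932, 1936, …, 2088 — 40 in all.
2000 is divisible by 400, so still leap.
No century exceptions apply. Count: 40.

40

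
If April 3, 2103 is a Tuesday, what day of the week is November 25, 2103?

April 2103: 30 − 3 = 27 days remain.
Then May (31), June (30), July (31), August (31), September (30), October (31): 31 + 30 + 31 + 31 + 30 + 31 = 184 days.
November 1–25, 2103: 25 days.
Total: 27 + 184 + 25 = 236 days.
236 mod 7 = 5, so 5 days after Tuesday is Sunday.

Sunday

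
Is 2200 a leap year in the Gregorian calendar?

No

2200 is not a leap year (divisible by 100 but not 400).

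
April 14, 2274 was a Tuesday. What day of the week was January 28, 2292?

Day-of-year of April 14, 2274: 104.
Day-of-year of January 28, 2292: 28.
2274 has 365 days, so 365 − 104 = 261 days remain in 2274.
Full years 2275–2291: 13 common + 4 leap = 13×365 + 4×366 = 6209 days.
Total: 261 + 6209 + 28 = 6498 days.
6498 mod 7 = 2, so 2 days after Tuesday is Thursday.

Thursday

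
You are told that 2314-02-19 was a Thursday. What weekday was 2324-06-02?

Day-of-year of February 19, 2314: 50.
Day-of-year of June 2, 2324: 154.
2314 has 365 days, so 365 − 50 = 315 days remain in 2314.
Full years 2315–2323: 7 common + 2 leap = 7×365 + 2×366 = 3287 days.
Total: 315 + 3287 + 154 = 3756 days.
3756 mod 7 = 4, so 4 days after Thursday is Monday.

Monday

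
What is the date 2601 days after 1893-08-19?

1900-10-03

Count 2601 days after August 19, 1893:
From August 19, 1893 to August 19, 1900: 7 years, of which 1 contains a Feb 29 — 6×365 + 1×366 = 2556 days.
(1900 is not a leap year (divisible by 100 but not 400).)
August 1900: 31 − 19 = 12 days remain.
Then September (30): 30 days.
October 1–3, 1900: 3 days.
Residual: 45 days.
Total: 2601 days.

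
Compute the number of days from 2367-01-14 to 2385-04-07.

6658

From January 14, 2367 to January 14, 2385: 18 years, of which 5 contain a Feb 29 — 13×365 + 5×366 = 6575 days.
January 2385: 31 − 14 = 17 days remain.
Then February 2385 (28), March (31): 28 + 31 = 59 days.
April 1–7, 2385: 7 days.
Residual: 83 days.
Total: 6658 days.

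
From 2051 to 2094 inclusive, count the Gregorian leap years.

Years divisible by 4 in [2051, 2094]: 2052, 2056, 2060, 2064, 2068, 2072, 2076, 2080, 2084, 2088, 2092.
No century exceptions apply. Count: 11.

11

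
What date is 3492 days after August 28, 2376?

March 21, 2386

Count 3492 days after August 28, 2376:
Day-of-year of August 28, 2376: 241.
Day-of-year of March 21, 2386: 80.
2376 has 366 days, so 366 − 241 = 125 days remain in 2376.
Full years 2377–2385: 7 common + 2 leap = 7×365 + 2×366 = 3287 days.
Total: 125 + 3287 + 80 = 3492 days.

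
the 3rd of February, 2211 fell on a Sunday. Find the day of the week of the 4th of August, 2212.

Day-of-year of February 3, 2211: 34.
Day-of-year of August 4, 2212: 217.
2211 has 365 days, so 365 − 34 = 331 days remain in 2211.
Total: 331 + 217 = 548 days.
548 mod 7 = 2, so 2 days after Sunday is Tuesday.

Tuesday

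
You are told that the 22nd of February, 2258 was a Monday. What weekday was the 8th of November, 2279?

Day-of-year of February 22, 2258: 53.
Day-of-year of November 8, 2279: 312.
2258 has 365 days, so 365 − 53 = 312 days remain in 2258.
Full years 2259–2278: 15 common + 5 leap = 15×365 + 5×366 = 7305 days.
Total: 312 + 7305 + 312 = 7929 days.
7929 mod 7 = 5, so 5 days after Monday is Saturday.

Saturday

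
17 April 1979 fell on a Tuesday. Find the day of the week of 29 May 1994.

Sunday

From April 17, 1979 to April 17, 1994: 15 years, of which 4 contain a Feb 29 — 11×365 + 4×366 = 5479 days.
April 1994: 30 − 17 = 13 days remain.
May 1–29, 1994: 29 days.
Residual: 42 days.
Total: 5521 days.
5521 mod 7 = 5, so 5 days after Tuesday is Sunday.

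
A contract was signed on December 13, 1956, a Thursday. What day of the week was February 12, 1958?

Wednesday

December 1956: 31 − 13 = 18 days remain.
Then 13 full months totalling 396 days.
February 1–12, 1958: 12 days (1958 is not a leap year).
Total: 18 + 396 + 12 = 426 days.
426 mod 7 = 6, so 6 days after Thursday is Wednesday.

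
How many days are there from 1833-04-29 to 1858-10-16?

Day-of-year of April 29, 1833: 119.
Day-of-year of October 16, 1858: 289.
1833 has 365 days, so 365 − 119 = 246 days remain in 1833.
Full years 1834–1857: 18 common + 6 leap = 18×365 + 6×366 = 8766 days.
Total: 246 + 8766 + 289 = 9301 days.

9301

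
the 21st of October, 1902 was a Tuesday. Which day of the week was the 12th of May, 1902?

Monday

Count forward from the earlier date (May 12, 1902) to the later (October 21, 1902):
May 1902: 31 − 12 = 19 days remain.
Then June (30), July (31), August (31), September (30): 30 + 31 + 31 + 30 = 122 days.
October 1–21, 1902: 21 days.
Total: 19 + 122 + 21 = 162 days.
162 mod 7 = 1, so 1 day before Tuesday is Monday.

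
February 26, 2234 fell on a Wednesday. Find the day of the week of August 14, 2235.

February 2234: 28 − 26 = 2 days remain (2234 is not a leap year, so February has 28 days).
Then 17 full months totalling 518 days.
August 1–14, 2235: 14 days.
Total: 2 + 518 + 14 = 534 days.
534 mod 7 = 2, so 2 days after Wednesday is Friday.

Friday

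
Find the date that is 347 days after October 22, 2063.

October 3, 2064

Count 347 days after October 22, 2063:
October 2063: 31 − 22 = 9 days remain.
Then 11 full months totalling 335 days.
October 1–3, 2064: 3 days.
Residual: 347 days.
Total: 347 days.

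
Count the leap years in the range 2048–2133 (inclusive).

Years divisible by 4: 2048, 2052, …, 2132 — 22 in all.
Of these, 2100 is divisible by 100 but not 400, so not leap.
Leap years: 22 − 1 = 21.

21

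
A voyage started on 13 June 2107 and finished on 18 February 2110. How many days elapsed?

981

June 13, 2107 → June 13, 2108: 366 days (2108 is a leap year).
June 13, 2108 → June 13, 2109: 365 days.
June 2109: 30 − 13 = 17 days remain.
Then July (31), August (31), September (30), October (31), November (30), December (31), January (31): 31 + 31 + 30 + 31 + 30 + 31 + 31 = 215 days.
February 1–18, 2110: 18 days (2110 is not a leap year).
Residual: 250 days.
Total: 981 days.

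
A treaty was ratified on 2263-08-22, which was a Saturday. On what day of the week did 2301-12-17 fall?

From August 22, 2263 to August 22, 2301: 38 years, of which 9 contain a Feb 29 — 29×365 + 9×366 = 13879 days.
(2300 is not a leap year (divisible by 100 but not 400).)
August 2301: 31 − 22 = 9 days remain.
Then September (30), October (31), November (30): 30 + 31 + 30 = 91 days.
December 1–17, 2301: 17 days.
Residual: 117 days.
Total: 13996 days.
13996 mod 7 = 3, so 3 days after Saturday is Tuesday.

Tuesday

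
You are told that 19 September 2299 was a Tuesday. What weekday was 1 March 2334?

From September 19, 2299 to September 19, 2333: 34 years, of which 8 contain a Feb 29 — 26×365 + 8×366 = 12418 days.
(2300 is not a leap year (divisible by 100 but not 400).)
September 2333: 30 − 19 = 11 days remain.
Then October (31), November (30), December (31), January (31), February 2334 (28): 31 + 30 + 31 + 31 + 28 = 151 days.
March 1, 2334: 1 day.
Residual: 163 days.
Total: 12581 days.
12581 mod 7 = 2, so 2 days after Tuesday is Thursday.

Thursday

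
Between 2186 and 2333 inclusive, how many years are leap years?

Years divisible by 4: 2188, 2192, …, 2332 — 37 in all.
Of these, 2200, 2300 are divisible by 100 but not 400, so not leap.
Leap years: 37 − 2 = 35.

35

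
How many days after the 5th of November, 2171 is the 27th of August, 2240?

From November 5, 2171 to November 5, 2239: 68 years, of which 16 contain a Feb 29 — 52×365 + 16×366 = 24836 days.
(2200 is not a leap year (divisible by 100 but not 400).)
November 2239: 30 − 5 = 25 days remain.
Then December (31), January (31), February 2240 (29), March (31), April (30), May (31), June (30), July (31): 31 + 31 + 29 + 31 + 30 + 31 + 30 + 31 = 244 days.
August 1–27, 2240: 27 days.
Residual: 296 days.
Total: 25132 days.

25132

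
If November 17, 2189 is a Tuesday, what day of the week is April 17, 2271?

Day-of-year of November 17, 2189: 321.
Day-of-year of April 17, 2271: 107.
2189 has 365 days, so 365 − 321 = 44 days remain in 2189.
Full years 2190–2270: 62 common + 19 leap = 62×365 + 19×366 = 29584 days.
Total: 44 + 29584 + 107 = 29735 days.
29735 mod 7 = 6, so 6 days after Tuesday is Monday.

Monday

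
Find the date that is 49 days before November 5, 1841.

September 17, 1841

Count 49 days before November 5, 1841:
September 1841: 30 − 17 = 13 days remain.
Then October (31): 31 days.
November 1–5, 1841: 5 days.
Total: 13 + 31 + 5 = 49 days.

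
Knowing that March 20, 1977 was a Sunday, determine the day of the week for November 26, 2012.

Monday

Day-of-year of March 20, 1977: 79.
Day-of-year of November 26, 2012: 331.
1977 has 365 days, so 365 − 79 = 286 days remain in 1977.
Full years 1978–2011: 26 common + 8 leap = 26×365 + 8×366 = 12418 days.
Total: 286 + 12418 + 331 = 13035 days.
13035 mod 7 = 1, so 1 day after Sunday is Monday.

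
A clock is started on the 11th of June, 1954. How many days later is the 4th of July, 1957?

1119

Day-of-year of June 11, 1954: 162.
Day-of-year of July 4, 1957: 185.
1954 has 365 days, so 365 − 162 = 203 days remain in 1954.
Full years: 1955: 365; 1956: 366. Sum = 731.
Total: 203 + 731 + 185 = 1119 days.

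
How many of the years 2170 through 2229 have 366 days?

Years divisible by 4: 2172, 2176, …, 2228 — 15 in all.
Of these, 2200 is divisible by 100 but not 400, so not leap.
Leap years: 15 − 1 = 14.

14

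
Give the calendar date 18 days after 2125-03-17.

2125-04-04

Count 18 days after March 17, 2125:
March 2125: 31 − 17 = 14 days remain.
April 1–4, 2125: 4 days.
Total: 14 + 4 = 18 days.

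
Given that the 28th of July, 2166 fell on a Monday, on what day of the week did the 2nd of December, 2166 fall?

July 2166: 31 − 28 = 3 days remain.
Then August (31), September (30), October (31), November (30): 31 + 30 + 31 + 30 = 122 days.
December 1–2, 2166: 2 days.
Total: 3 + 122 + 2 = 127 days.
127 mod 7 = 1, so 1 day after Monday is Tuesday.

Tuesday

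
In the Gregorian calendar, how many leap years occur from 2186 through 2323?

32

Years divisible by 4: 2188, 2192, …, 2320 — 34 in all.
Of these, 2200, 2300 are divisible by 100 but not 400, so not leap.
Leap years: 34 − 2 = 32.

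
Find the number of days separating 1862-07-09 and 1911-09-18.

From July 9, 1862 to July 9, 1911: 49 years, of which 11 contain a Feb 29 — 38×365 + 11×366 = 17896 days.
(1900 is not a leap year (divisible by 100 but not 400).)
July 1911: 31 − 9 = 22 days remain.
Then August (31): 31 days.
September 1–18, 1911: 18 days.
Residual: 71 days.
Total: 17967 days.

17967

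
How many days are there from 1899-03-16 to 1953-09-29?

From March 16, 1899 to March 16, 1953: 54 years, of which 13 contain a Feb 29 — 41×365 + 13×366 = 19723 days.
(1900 is not a leap year (divisible by 100 but not 400).)
March 1953: 31 − 16 = 15 days remain.
Then April (30), May (31), June (30), July (31), August (31): 30 + 31 + 30 + 31 + 31 = 153 days.
September 1–29, 1953: 29 days.
Residual: 197 days.
Total: 19920 days.

19920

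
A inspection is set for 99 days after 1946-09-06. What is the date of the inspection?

1946-12-14

Count 99 days after September 6, 1946:
September 1946: 30 − 6 = 24 days remain.
Then October (31), November (30): 31 + 30 = 61 days.
December 1–14, 1946: 14 days.
Total: 24 + 61 + 14 = 99 days.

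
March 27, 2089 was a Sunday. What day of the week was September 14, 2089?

March 2089: 31 − 27 = 4 days remain.
Then April (30), May (31), June (30), July (31), August (31): 30 + 31 + 30 + 31 + 31 = 153 days.
September 1–14, 2089: 14 days.
Total: 4 + 153 + 14 = 171 days.
171 mod 7 = 3, so 3 days after Sunday is Wednesday.

Wednesday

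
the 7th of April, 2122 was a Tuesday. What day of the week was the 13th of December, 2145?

Day-of-year of April 7, 2122: 97.
Day-of-year of December 13, 2145: 347.
2122 has 365 days, so 365 − 97 = 268 days remain in 2122.
Full years 2123–2144: 16 common + 6 leap = 16×365 + 6×366 = 8036 days.
Total: 268 + 8036 + 347 = 8651 days.
8651 mod 7 = 6, so 6 days after Tuesday is Monday.

Monday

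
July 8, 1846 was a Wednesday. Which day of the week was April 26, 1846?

Count forward from the earlier date (April 26, 1846) to the later (July 8, 1846):
April 1846: 30 − 26 = 4 days remain.
Then May (31), June (30): 31 + 30 = 61 days.
July 1–8, 1846: 8 days.
Total: 4 + 61 + 8 = 73 days.
73 mod 7 = 3, so 3 days before Wednesday is Sunday.

Sunday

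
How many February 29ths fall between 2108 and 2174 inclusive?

17

Years divisible by 4: 2108, 2112, …, 2172 — 17 in all.
No century exceptions apply. Count: 17.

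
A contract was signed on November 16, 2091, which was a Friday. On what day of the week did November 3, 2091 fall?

Saturday

Count forward from the earlier date (November 3, 2091) to the later (November 16, 2091):
Within November 2091: 16 − 3 = 13 days.
13 mod 7 = 6, so 6 days before Friday is Saturday.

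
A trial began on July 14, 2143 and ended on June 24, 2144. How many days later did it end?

July 2143: 31 − 14 = 17 days remain.
Then 10 full months totalling 305 days.
June 1–24, 2144: 24 days.
Residual: 346 days.
Total: 346 days.

346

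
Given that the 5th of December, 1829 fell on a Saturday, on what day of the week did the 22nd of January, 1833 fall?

Day-of-year of December 5, 1829: 339.
Day-of-year of January 22, 1833: 22.
1829 has 365 days, so 365 − 339 = 26 days remain in 1829.
Full years: 1830: 365; 1831: 365; 1832: 366. Sum = 1096.
Total: 26 + 1096 + 22 = 1144 days.
1144 mod 7 = 3, so 3 days after Saturday is Tuesday.

Tuesday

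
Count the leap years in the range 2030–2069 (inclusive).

10

Years divisible by 4 in [2030, 2069]: 2032, 2036, 2040, 2044, 2048, 2052, 2056, 2060, 2064, 2068.
No century exceptions apply. Count: 10.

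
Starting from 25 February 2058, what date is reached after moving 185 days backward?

24 August 2057

Count 185 days before February 25, 2058:
Day-of-year of August 24, 2057: 236.
Day-of-year of February 25, 2058: 56.
2057 has 365 days, so 365 − 236 = 129 days remain in 2057.
Total: 129 + 56 = 185 days.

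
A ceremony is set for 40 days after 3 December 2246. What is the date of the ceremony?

12 January 2247

Count 40 days after December 3, 2246:
Day-of-year of December 3, 2246: 337.
Day-of-year of January 12, 2247: 12.
2246 has 365 days, so 365 − 337 = 28 days remain in 2246.
Total: 28 + 12 = 40 days.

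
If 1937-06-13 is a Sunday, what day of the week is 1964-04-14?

Tuesday

Day-of-year of June 13, 1937: 164.
Day-of-year of April 14, 1964: 105.
1937 has 365 days, so 365 − 164 = 201 days remain in 1937.
Full years 1938–1963: 20 common + 6 leap = 20×365 + 6×366 = 9496 days.
Total: 201 + 9496 + 105 = 9802 days.
9802 mod 7 = 2, so 2 days after Sunday is Tuesday.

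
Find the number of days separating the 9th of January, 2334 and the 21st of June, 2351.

6372

Day-of-year of January 9, 2334: 9.
Day-of-year of June 21, 2351: 172.
2334 has 365 days, so 365 − 9 = 356 days remain in 2334.
Full years 2335–2350: 12 common + 4 leap = 12×365 + 4×366 = 5844 days.
Total: 356 + 5844 + 172 = 6372 days.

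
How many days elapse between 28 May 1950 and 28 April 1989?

Day-of-year of May 28, 1950: 148.
Day-of-year of April 28, 1989: 118.
1950 has 365 days, so 365 − 148 = 217 days remain in 1950.
Full years 1951–1988: 28 common + 10 leap = 28×365 + 10×366 = 13880 days.
Total: 217 + 13880 + 118 = 14215 days.

14215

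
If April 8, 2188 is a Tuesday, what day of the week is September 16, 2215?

Saturday

From April 8, 2188 to April 8, 2215: 27 years, of which 5 contain a Feb 29 — 22×365 + 5×366 = 9860 days.
(2200 is not a leap year (divisible by 100 but not 400).)
April 2215: 30 − 8 = 22 days remain.
Then May (31), June (30), July (31), August (31): 31 + 30 + 31 + 31 = 123 days.
September 1–16, 2215: 16 days.
Residual: 161 days.
Total: 10021 days.
10021 mod 7 = 4, so 4 days after Tuesday is Saturday.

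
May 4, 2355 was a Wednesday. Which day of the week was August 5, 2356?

Day-of-year of May 4, 2355: 124.
Day-of-year of August 5, 2356: 218.
2355 has 365 days, so 365 − 124 = 241 days remain in 2355.
Total: 241 + 218 = 459 days.
459 mod 7 = 4, so 4 days after Wednesday is Sunday.

Sunday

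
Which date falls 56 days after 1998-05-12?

1998-07-07

Count 56 days after May 12, 1998:
May 1998: 31 − 12 = 19 days remain.
Then June (30): 30 days.
July 1–7, 1998: 7 days.
Total: 19 + 30 + 7 = 56 days.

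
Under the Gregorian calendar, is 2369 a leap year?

No

2369 is not a leap year.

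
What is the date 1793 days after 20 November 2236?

18 October 2241

Count 1793 days after November 20, 2236:
Day-of-year of November 20, 2236: 325.
Day-of-year of October 18, 2241: 291.
2236 has 366 days, so 366 − 325 = 41 days remain in 2236.
Full years: 2237: 365; 2238: 365; 2239: 365; 2240: 366. Sum = 1461.
Total: 41 + 1461 + 291 = 1793 days.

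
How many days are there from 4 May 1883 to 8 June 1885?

766

Day-of-year of May 4, 1883: 124.
Day-of-year of June 8, 1885: 159.
1883 has 365 days, so 365 − 124 = 241 days remain in 1883.
Full years: 1884: 366. Sum = 366.
Total: 241 + 366 + 159 = 766 days.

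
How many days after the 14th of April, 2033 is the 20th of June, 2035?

797

April 2033: 30 − 14 = 16 days remain.
Then 25 full months totalling 761 days.
June 1–20, 2035: 20 days.
Total: 16 + 761 + 20 = 797 days.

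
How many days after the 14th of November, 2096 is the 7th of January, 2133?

13202

Day-of-year of November 14, 2096: 319.
Day-of-year of January 7, 2133: 7.
2096 has 366 days, so 366 − 319 = 47 days remain in 2096.
Full years 2097–2132: 28 common + 8 leap = 28×365 + 8×366 = 13148 days.
Total: 47 + 13148 + 7 = 13202 days.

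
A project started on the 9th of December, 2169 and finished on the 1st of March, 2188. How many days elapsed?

Day-of-year of December 9, 2169: 343.
Day-of-year of March 1, 2188: 61.
2169 has 365 days, so 365 − 343 = 22 days remain in 2169.
Full years 2170–2187: 14 common + 4 leap = 14×365 + 4×366 = 6574 days.
Total: 22 + 6574 + 61 = 6657 days.

6657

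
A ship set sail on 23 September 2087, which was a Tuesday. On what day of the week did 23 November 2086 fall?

Count forward from the earlier date (November 23, 2086) to the later (September 23, 2087):
November 2086: 30 − 23 = 7 days remain.
Then 9 full months totalling 274 days.
September 1–23, 2087: 23 days.
Residual: 304 days.
Total: 304 days.
304 mod 7 = 3, so 3 days before Tuesday is Saturday.

Saturday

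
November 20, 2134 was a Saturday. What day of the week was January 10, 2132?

Thursday

Count forward from the earlier date (January 10, 2132) to the later (November 20, 2134):
Day-of-year of January 10, 2132: 10.
Day-of-year of November 20, 2134: 324.
2132 has 366 days, so 366 − 10 = 356 days remain in 2132.
Full years: 2133: 365. Sum = 365.
Total: 356 + 365 + 324 = 1045 days.
1045 mod 7 = 2, so 2 days before Saturday is Thursday.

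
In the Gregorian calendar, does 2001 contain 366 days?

2001 is not a leap year.

No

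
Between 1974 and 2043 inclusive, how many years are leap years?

17

Years divisible by 4: 1976, 1980, …, 2040 — 17 in all.
2000 is divisible by 400, so still leap.
No century exceptions apply. Count: 17.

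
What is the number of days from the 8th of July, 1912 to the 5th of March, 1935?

8275

Day-of-year of July 8, 1912: 190.
Day-of-year of March 5, 1935: 64.
1912 has 366 days, so 366 − 190 = 176 days remain in 1912.
Full years 1913–1934: 17 common + 5 leap = 17×365 + 5×366 = 8035 days.
Total: 176 + 8035 + 64 = 8275 days.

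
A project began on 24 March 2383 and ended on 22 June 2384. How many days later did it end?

March 24, 2383 → March 24, 2384: 366 days (2384 is a leap year).
March 2384: 31 − 24 = 7 days remain.
Then April (30), May (31): 30 + 31 = 61 days.
June 1–22, 2384: 22 days.
Residual: 90 days.
Total: 456 days.

456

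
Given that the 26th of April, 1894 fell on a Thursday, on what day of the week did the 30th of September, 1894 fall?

Sunday

April 1894: 30 − 26 = 4 days remain.
Then May (31), June (30), July (31), August (31): 31 + 30 + 31 + 31 = 123 days.
September 1–30, 1894: 30 days.
Total: 4 + 123 + 30 = 157 days.
157 mod 7 = 3, so 3 days after Thursday is Sunday.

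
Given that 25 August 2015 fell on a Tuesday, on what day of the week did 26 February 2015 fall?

Count forward from the earlier date (February 26, 2015) to the later (August 25, 2015):
February 2015: 28 − 26 = 2 days remain (2015 is not a leap year, so February has 28 days).
Then March (31), April (30), May (31), June (30), July (31): 31 + 30 + 31 + 30 + 31 = 153 days.
August 1–25, 2015: 25 days.
Total: 2 + 153 + 25 = 180 days.
180 mod 7 = 5, so 5 days before Tuesday is Thursday.

Thursday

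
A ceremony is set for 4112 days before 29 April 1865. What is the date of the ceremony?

25 January 1854

Count 4112 days before April 29, 1865:
From January 25, 1854 to January 25, 1865: 11 years, of which 3 contain a Feb 29 — 8×365 + 3×366 = 4018 days.
January 1865: 31 − 25 = 6 days remain.
Then February 1865 (28), March (31): 28 + 31 = 59 days.
April 1–29, 1865: 29 days.
Residual: 94 days.
Total: 4112 days.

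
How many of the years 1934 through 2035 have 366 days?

25

Years divisible by 4: 1936, 1940, …, 2032 — 25 in all.
2000 is divisible by 400, so still leap.
No century exceptions apply. Count: 25.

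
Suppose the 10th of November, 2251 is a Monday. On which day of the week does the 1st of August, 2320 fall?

Sunday

From November 10, 2251 to November 10, 2319: 68 years, of which 16 contain a Feb 29 — 52×365 + 16×366 = 24836 days.
(2300 is not a leap year (divisible by 100 but not 400).)
November 2319: 30 − 10 = 20 days remain.
Then December (31), January (31), February 2320 (29), March (31), April (30), May (31), June (30), July (31): 31 + 31 + 29 + 31 + 30 + 31 + 30 + 31 = 244 days.
August 1, 2320: 1 day.
Residual: 265 days.
Total: 25101 days.
25101 mod 7 = 6, so 6 days after Monday is Sunday.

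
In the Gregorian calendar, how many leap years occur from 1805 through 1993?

Years divisible by 4: 1808, 1812, …, 1992 — 47 in all.
Of these, 1900 is divisible by 100 but not 400, so not leap.
Leap years: 47 − 1 = 46.

46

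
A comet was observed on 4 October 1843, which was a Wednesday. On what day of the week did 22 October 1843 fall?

Within October 1843: 22 − 4 = 18 days.
18 mod 7 = 4, so 4 days after Wednesday is Sunday.

Sunday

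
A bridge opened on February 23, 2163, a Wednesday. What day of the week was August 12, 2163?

Friday

February 2163: 28 − 23 = 5 days remain (2163 is not a leap year, so February has 28 days).
Then March (31), April (30), May (31), June (30), July (31): 31 + 30 + 31 + 30 + 31 = 153 days.
August 1–12, 2163: 12 days.
Total: 5 + 153 + 12 = 170 days.
170 mod 7 = 2, so 2 days after Wednesday is Friday.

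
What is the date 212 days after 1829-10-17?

1830-05-17

Count 212 days after October 17, 1829:
October 1829: 31 − 17 = 14 days remain.
Then November (30), December (31), January (31), February 1830 (28), March (31), April (30): 30 + 31 + 31 + 28 + 31 + 30 = 181 days.
May 1–17, 1830: 17 days.
Total: 14 + 181 + 17 = 212 days.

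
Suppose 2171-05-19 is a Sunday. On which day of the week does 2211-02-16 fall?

Saturday

From May 19, 2171 to May 19, 2210: 39 years, of which 9 contain a Feb 29 — 30×365 + 9×366 = 14244 days.
(2200 is not a leap year (divisible by 100 but not 400).)
May 2210: 31 − 19 = 12 days remain.
Then June (30), July (31), August (31), September (30), October (31), November (30), December (31), January (31): 30 + 31 + 31 + 30 + 31 + 30 + 31 + 31 = 245 days.
February 1–16, 2211: 16 days (2211 is not a leap year).
Residual: 273 days.
Total: 14517 days.
14517 mod 7 = 6, so 6 days after Sunday is Saturday.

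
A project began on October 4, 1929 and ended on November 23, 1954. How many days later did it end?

9181

Day-of-year of October 4, 1929: 277.
Day-of-year of November 23, 1954: 327.
1929 has 365 days, so 365 − 277 = 88 days remain in 1929.
Full years 1930–1953: 18 common + 6 leap = 18×365 + 6×366 = 8766 days.
Total: 88 + 8766 + 327 = 9181 days.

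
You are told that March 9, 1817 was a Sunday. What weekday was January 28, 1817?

Tuesday

Count forward from the earlier date (January 28, 1817) to the later (March 9, 1817):
January 1817: 31 − 28 = 3 days remain.
Then February 1817 (28): 28 days.
March 1–9, 1817: 9 days.
Total: 3 + 28 + 9 = 40 days.
40 mod 7 = 5, so 5 days before Sunday is Tuesday.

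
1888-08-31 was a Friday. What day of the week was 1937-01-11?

Monday

From August 31, 1888 to August 31, 1936: 48 years, of which 11 contain a Feb 29 — 37×365 + 11×366 = 17531 days.
(1900 is not a leap year (divisible by 100 but not 400).)
August 1936: 31 − 31 = 0 days remain.
Then September (30), October (31), November (30), December (31): 30 + 31 + 30 + 31 = 122 days.
January 1–11, 1937: 11 days.
Residual: 133 days.
Total: 17664 days.
17664 mod 7 = 3, so 3 days after Friday is Monday.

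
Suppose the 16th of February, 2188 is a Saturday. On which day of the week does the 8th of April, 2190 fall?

Thursday

Day-of-year of February 16, 2188: 47.
Day-of-year of April 8, 2190: 98.
2188 has 366 days, so 366 − 47 = 319 days remain in 2188.
Full years: 2189: 365. Sum = 365.
Total: 319 + 365 + 98 = 782 days.
782 mod 7 = 5, so 5 days after Saturday is Thursday.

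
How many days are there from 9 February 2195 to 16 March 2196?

401

February 2195: 28 − 9 = 19 days remain (2195 is not a leap year, so February has 28 days).
Then 12 full months totalling 366 days.
March 1–16, 2196: 16 days.
Total: 19 + 366 + 16 = 401 days.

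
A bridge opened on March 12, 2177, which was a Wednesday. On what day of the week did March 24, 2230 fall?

Wednesday

Day-of-year of March 12, 2177: 71.
Day-of-year of March 24, 2230: 83.
2177 has 365 days, so 365 − 71 = 294 days remain in 2177.
Full years 2178–2229: 40 common + 12 leap = 40×365 + 12×366 = 18992 days.
Total: 294 + 18992 + 83 = 19369 days.
19369 is a multiple of 7, so March 24, 2230 falls on the same weekday: Wednesday.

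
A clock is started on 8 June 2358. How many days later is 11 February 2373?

From June 8, 2358 to June 8, 2372: 14 years, of which 4 contain a Feb 29 — 10×365 + 4×366 = 5114 days.
June 2372: 30 − 8 = 22 days remain.
Then July (31), August (31), September (30), October (31), November (30), December (31), January (31): 31 + 31 + 30 + 31 + 30 + 31 + 31 = 215 days.
February 1–11, 2373: 11 days (2373 is not a leap year).
Residual: 248 days.
Total: 5362 days.

5362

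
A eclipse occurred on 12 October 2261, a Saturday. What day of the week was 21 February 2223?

Count forward from the earlier date (February 21, 2223) to the later (October 12, 2261):
From February 21, 2223 to February 21, 2261: 38 years, of which 10 contain a Feb 29 — 28×365 + 10×366 = 13880 days.
February 2261: 28 − 21 = 7 days remain (2261 is not a leap year, so February has 28 days).
Then March (31), April (30), May (31), June (30), July (31), August (31), September (30): 31 + 30 + 31 + 30 + 31 + 31 + 30 = 214 days.
October 1–12, 2261: 12 days.
Residual: 233 days.
Total: 14113 days.
14113 mod 7 = 1, so 1 day before Saturday is Friday.

Friday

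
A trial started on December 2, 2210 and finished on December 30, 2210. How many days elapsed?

Within December 2210: 30 − 2 = 28 days.

28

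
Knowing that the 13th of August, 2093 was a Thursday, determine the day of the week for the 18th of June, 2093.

Thursday

Count forward from the earlier date (June 18, 2093) to the later (August 13, 2093):
June 2093: 30 − 18 = 12 days remain.
Then July (31): 31 days.
August 1–13, 2093: 13 days.
Total: 12 + 31 + 13 = 56 days.
56 is a multiple of 7, so the 18th of June, 2093 falls on the same weekday: Thursday.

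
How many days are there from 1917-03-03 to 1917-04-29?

March 1917: 31 − 3 = 28 days remain.
April 1–29, 1917: 29 days.
Total: 28 + 29 = 57 days.

57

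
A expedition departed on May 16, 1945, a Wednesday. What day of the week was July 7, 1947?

Monday

May 16, 1945 → May 16, 1946: 365 days.
May 16, 1946 → May 16, 1947: 365 days.
May 1947: 31 − 16 = 15 days remain.
Then June (30): 30 days.
July 1–7, 1947: 7 days.
Residual: 52 days.
Total: 782 days.
782 mod 7 = 5, so 5 days after Wednesday is Monday.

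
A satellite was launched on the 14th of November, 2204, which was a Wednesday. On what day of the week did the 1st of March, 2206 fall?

November 2204: 30 − 14 = 16 days remain.
Then 15 full months totalling 455 days.
March 1, 2206: 1 day.
Total: 16 + 455 + 1 = 472 days.
472 mod 7 = 3, so 3 days after Wednesday is Saturday.

Saturday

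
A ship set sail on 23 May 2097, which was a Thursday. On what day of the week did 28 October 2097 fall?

May 2097: 31 − 23 = 8 days remain.
Then June (30), July (31), August (31), September (30): 30 + 31 + 31 + 30 = 122 days.
October 1–28, 2097: 28 days.
Total: 8 + 122 + 28 = 158 days.
158 mod 7 = 4, so 4 days after Thursday is Monday.

Monday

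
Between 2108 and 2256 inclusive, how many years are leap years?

37

Years divisible by 4: 2108, 2112, …, 2256 — 38 in all.
Of these, 2200 is divisible by 100 but not 400, so not leap.
Leap years: 38 − 1 = 37.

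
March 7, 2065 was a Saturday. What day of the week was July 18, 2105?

Day-of-year of March 7, 2065: 66.
Day-of-year of July 18, 2105: 199.
2065 has 365 days, so 365 − 66 = 299 days remain in 2065.
Full years 2066–2104: 30 common + 9 leap = 30×365 + 9×366 = 14244 days.
Total: 299 + 14244 + 199 = 14742 days.
14742 is a multiple of 7, so July 18, 2105 falls on the same weekday: Saturday.

Saturday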